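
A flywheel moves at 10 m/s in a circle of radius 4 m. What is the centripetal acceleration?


Given: v = 10 m/s, r = 4 m
Using a_c = v^2 / r
a_c = 10^2 / 4
a_c = 100 / 4
a_c = 25 m/s^2

25 m/s^2


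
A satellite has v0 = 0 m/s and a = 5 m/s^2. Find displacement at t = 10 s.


Given: v0 = 0 m/s, a = 5 m/s^2, t = 10 s
Using s = v0*t + (1/2)*a*t^2
s = 0*10 + (1/2)*5*10^2
s = 0 + (1/2)*500
s = 0 + 250
s = 250

250 m


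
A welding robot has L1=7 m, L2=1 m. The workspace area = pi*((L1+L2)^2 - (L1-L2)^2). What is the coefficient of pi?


Given: L1 = 7, L2 = 1
(L1+L2)^2 = (8)^2 = 64
(L1-L2)^2 = (6)^2 = 36
Difference = 64 - 36 = 28
This equals 4*L1*L2 = 4*7*1 = 28
Workspace area = 28*pi

28


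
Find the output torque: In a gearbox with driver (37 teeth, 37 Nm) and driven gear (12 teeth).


Given: N1 = 37, N2 = 12, T1 = 37 Nm
Using T2/T1 = N2/N1
T2 = T1 * N2 / N1
T2 = 37 * 12 / 37
T2 = 444 / 37
T2 = 12 Nm

12 Nm


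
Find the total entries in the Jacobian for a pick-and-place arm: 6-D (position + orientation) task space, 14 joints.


Given: task space dimension = 6, joints = 14
Jacobian is a 6 x 14 matrix
Total entries = rows * columns
Total = 6 * 14
Total = 84

84


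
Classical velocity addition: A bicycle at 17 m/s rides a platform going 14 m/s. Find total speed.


Given: object velocity = 17 m/s, platform velocity = 14 m/s (same direction)
Using classical velocity addition: v_total = v_object + v_platform
v_total = 17 + 14
v_total = 31 m/s

31 m/s


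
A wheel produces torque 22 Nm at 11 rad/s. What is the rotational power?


Given: tau = 22 Nm, omega = 11 rad/s
Using P = tau * omega
P = 22 * 11
P = 242 W

242 W


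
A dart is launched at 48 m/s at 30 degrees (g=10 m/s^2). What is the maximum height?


Given: v0 = 48 m/s, theta = 30 deg, g = 10 m/s^2
sin^2(30) = 1/4
Using H = v0^2 * sin^2(theta) / (2*g)
H = 48^2 * 1/4 / (2*10)
H = 2304 * 1/4 / 20
H = 576 / 20
H = 144/5 m

144/5 m


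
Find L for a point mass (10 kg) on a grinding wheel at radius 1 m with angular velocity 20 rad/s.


Given: m = 10 kg, r = 1 m, omega = 20 rad/s
For a point mass: I = m*r^2
I = 10*1^2 = 10*1 = 10
L = I*omega = 10*20
L = 200 kg*m^2/s

200 kg*m^2/s


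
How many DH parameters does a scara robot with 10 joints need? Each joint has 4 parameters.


Given: 10 joints, 4 DH parameters per joint (d, theta, a, alpha)
Total DH parameters = number_of_joints * 4
Total = 10 * 4
Total = 40

40


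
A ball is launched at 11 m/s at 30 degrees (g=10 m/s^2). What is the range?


Given: v0 = 11 m/s, theta = 30 deg, g = 10 m/s^2
sin(2*30) = sin(60) = sqrt(3)/2
Using R = v0^2 * sin(2*theta) / g
R = 11^2 * (sqrt(3)/2) / 10
R = 121 * sqrt(3) / 20
R = 121/20*sqrt(3) m

121/20*sqrt(3) m


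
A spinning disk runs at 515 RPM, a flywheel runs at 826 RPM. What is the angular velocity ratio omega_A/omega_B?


Given: RPM_A = 515, RPM_B = 826
omega = 2*pi*RPM/60, so omega_A/omega_B = RPM_A / RPM_B
omega_A/omega_B = 515 / 826
omega_A/omega_B = 515/826

515/826


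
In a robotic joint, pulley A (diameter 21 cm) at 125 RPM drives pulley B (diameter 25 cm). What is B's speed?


Given: D1 = 21 cm, w1 = 125 RPM, D2 = 25 cm
Using D1*w1 = D2*w2
w2 = D1*w1 / D2
w2 = 21*125 / 25
w2 = 2625 / 25
w2 = 105 RPM

105 RPM


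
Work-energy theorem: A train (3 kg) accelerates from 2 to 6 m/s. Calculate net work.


Given: m = 3 kg, v0 = 2 m/s, v = 6 m/s
Using W = (1/2)*m*(v^2 - v0^2)
v^2 = 6^2 = 36
v0^2 = 2^2 = 4
v^2 - v0^2 = 36 - 4 = 32
W = (1/2)*3*32 = 48 J

48 J


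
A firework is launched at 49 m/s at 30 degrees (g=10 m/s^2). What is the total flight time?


Given: v0 = 49 m/s, theta = 30 deg, g = 10 m/s^2
sin(30) = 1/2
Using T = 2*v0*sin(theta) / g
T = 2*49*1/2 / 10
T = 49 / 10
T = 49/10 s

49/10 s


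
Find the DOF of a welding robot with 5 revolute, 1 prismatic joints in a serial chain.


Given: serial robot with 5 revolute, 1 prismatic joints
DOF contribution per joint type: revolute=1, prismatic=1, spherical=3, fixed=0
DOF = 5*1 + 1*1
DOF = 6

6


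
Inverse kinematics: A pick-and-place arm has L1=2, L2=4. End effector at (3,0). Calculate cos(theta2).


Given: L1 = 2, L2 = 4, target (x, y) = (3, 0)
Using cos(theta2) = (x^2 + y^2 - L1^2 - L2^2) / (2*L1*L2)
x^2 + y^2 = 3^2 + 0 = 9
L1^2 + L2^2 = 4 + 16 = 20
Numerator = 9 - 20 = -11
Denominator = 2*2*4 = 16
cos(theta2) = -11/16 = -11/16

-11/16


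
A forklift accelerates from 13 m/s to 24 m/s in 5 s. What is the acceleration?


Given: initial velocity v0 = 13 m/s, final velocity v = 24 m/s, time t = 5 s
Using a = (v - v0) / t
a = (24 - 13) / 5
a = 11 / 5
a = 11/5 m/s^2

11/5 m/s^2


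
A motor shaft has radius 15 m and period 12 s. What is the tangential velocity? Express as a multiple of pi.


Given: radius r = 15 m, period T = 12 s
Using v = 2*pi*r / T
v = 2*pi*15 / 12
v = 30*pi / 12
v = 5/2*pi m/s

5/2*pi m/s


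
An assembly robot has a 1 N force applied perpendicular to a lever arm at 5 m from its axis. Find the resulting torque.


Given: F = 1 N, r = 5 m, angle = 90 deg (perpendicular)
Using tau = F * r * sin(90)
sin(90) = 1
tau = 1 * 5 * 1
tau = 5 Nm

5 Nm


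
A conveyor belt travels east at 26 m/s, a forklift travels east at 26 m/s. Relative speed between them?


Given: v_A = 26 m/s east, v_B = 26 m/s east
Both move in the same direction; relative speed = |v_A - v_B|
|26 - 26| = |0|
= 0 m/s

0 m/s


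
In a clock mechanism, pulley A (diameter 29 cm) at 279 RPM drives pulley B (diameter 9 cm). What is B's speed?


Given: D1 = 29 cm, w1 = 279 RPM, D2 = 9 cm
Using D1*w1 = D2*w2
w2 = D1*w1 / D2
w2 = 29*279 / 9
w2 = 8091 / 9
w2 = 899 RPM

899 RPM


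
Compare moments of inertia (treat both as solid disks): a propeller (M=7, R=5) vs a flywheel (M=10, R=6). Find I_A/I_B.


Given: M1=7 kg, R1=5 m, M2=10 kg, R2=6 m
For a disk: I = (1/2)*M*R^2, so I_A/I_B = (M1*R1^2)/(M2*R2^2)
M1*R1^2 = 7*25 = 175
M2*R2^2 = 10*36 = 360
I_A/I_B = 175/360 = 35/72

35/72


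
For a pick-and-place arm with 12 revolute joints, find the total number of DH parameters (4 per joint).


Given: 12 joints, 4 DH parameters per joint (d, theta, a, alpha)
Total DH parameters = number_of_joints * 4
Total = 12 * 4
Total = 48

48


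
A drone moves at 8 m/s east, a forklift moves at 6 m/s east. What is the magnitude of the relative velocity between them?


Given: v_A = 8 m/s east, v_B = 6 m/s east
Both move in the same direction; relative speed = |v_A - v_B|
|8 - 6| = |2|
= 2 m/s

2 m/s


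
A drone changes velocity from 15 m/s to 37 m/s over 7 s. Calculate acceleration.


Given: initial velocity v0 = 15 m/s, final velocity v = 37 m/s, time t = 7 s
Using a = (v - v0) / t
a = (37 - 15) / 7
a = 22 / 7
a = 22/7 m/s^2

22/7 m/s^2


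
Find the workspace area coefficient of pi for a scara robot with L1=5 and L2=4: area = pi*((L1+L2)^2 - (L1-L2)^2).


Given: L1 = 5, L2 = 4
(L1+L2)^2 = (9)^2 = 81
(L1-L2)^2 = (1)^2 = 1
Difference = 81 - 1 = 80
This equals 4*L1*L2 = 4*5*4 = 80
Workspace area = 80*pi

80


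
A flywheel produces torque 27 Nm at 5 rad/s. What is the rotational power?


Given: tau = 27 Nm, omega = 5 rad/s
Using P = tau * omega
P = 27 * 5
P = 135 W

135 W


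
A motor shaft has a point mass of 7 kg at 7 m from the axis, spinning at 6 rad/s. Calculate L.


Given: m = 7 kg, r = 7 m, omega = 6 rad/s
For a point mass: I = m*r^2
I = 7*7^2 = 7*49 = 343
L = I*omega = 343*6
L = 2058 kg*m^2/s

2058 kg*m^2/s


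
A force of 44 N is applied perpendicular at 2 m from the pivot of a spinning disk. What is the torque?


Given: F = 44 N, r = 2 m, angle = 90 deg (perpendicular)
Using tau = F * r * sin(90)
sin(90) = 1
tau = 44 * 2 * 1
tau = 88 Nm

88 Nm


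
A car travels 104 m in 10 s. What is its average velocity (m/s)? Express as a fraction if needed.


Given: distance d = 104 m, time t = 10 s
Using v = d / t
v = 104 / 10
v = 52/5 m/s

52/5 m/s


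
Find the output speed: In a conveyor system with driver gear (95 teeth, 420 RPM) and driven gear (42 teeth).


Given: N1 = 95 teeth, w1 = 420 RPM, N2 = 42 teeth
Using N1*w1 = N2*w2
w2 = N1*w1 / N2
w2 = 95*420 / 42
w2 = 39900 / 42
w2 = 950 RPM

950 RPM


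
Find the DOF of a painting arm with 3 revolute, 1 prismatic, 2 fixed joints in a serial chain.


Given: serial robot with 3 revolute, 1 prismatic, 2 fixed joints
DOF contribution per joint type: revolute=1, prismatic=1, spherical=3, fixed=0
DOF = 3*1 + 1*1 + 2*0
DOF = 4

4


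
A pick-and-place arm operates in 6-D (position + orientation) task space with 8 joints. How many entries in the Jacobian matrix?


Given: task space dimension = 6, joints = 8
Jacobian is a 6 x 8 matrix
Total entries = rows * columns
Total = 6 * 8
Total = 48

48


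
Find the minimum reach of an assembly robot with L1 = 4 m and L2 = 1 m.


Given: L1 = 4 m, L2 = 1 m
For a 2-link planar arm, min reach = |L1 - L2| (second link folded back)
Min reach = |4 - 1|
Min reach = 3 m

3 m


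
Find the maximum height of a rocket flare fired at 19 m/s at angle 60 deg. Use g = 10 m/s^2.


Given: v0 = 19 m/s, theta = 60 deg, g = 10 m/s^2
sin^2(60) = 3/4
Using H = v0^2 * sin^2(theta) / (2*g)
H = 19^2 * 3/4 / (2*10)
H = 361 * 3/4 / 20
H = 1083/4 / 20
H = 1083/80 m

1083/80 m


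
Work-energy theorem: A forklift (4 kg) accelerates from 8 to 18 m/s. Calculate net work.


Given: m = 4 kg, v0 = 8 m/s, v = 18 m/s
Using W = (1/2)*m*(v^2 - v0^2)
v^2 = 18^2 = 324
v0^2 = 8^2 = 64
v^2 - v0^2 = 324 - 64 = 260
W = (1/2)*4*260 = 520 J

520 J


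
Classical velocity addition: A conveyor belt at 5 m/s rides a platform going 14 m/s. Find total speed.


Given: object velocity = 5 m/s, platform velocity = 14 m/s (same direction)
Using classical velocity addition: v_total = v_object + v_platform
v_total = 5 + 14
v_total = 19 m/s

19 m/s


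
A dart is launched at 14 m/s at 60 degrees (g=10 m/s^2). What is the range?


Given: v0 = 14 m/s, theta = 60 deg, g = 10 m/s^2
sin(2*60) = sin(120) = sqrt(3)/2
Using R = v0^2 * sin(2*theta) / g
R = 14^2 * (sqrt(3)/2) / 10
R = 196 * sqrt(3) / 20
R = 49/5*sqrt(3) m

49/5*sqrt(3) m


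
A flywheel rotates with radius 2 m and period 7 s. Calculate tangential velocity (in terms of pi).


Given: radius r = 2 m, period T = 7 s
Using v = 2*pi*r / T
v = 2*pi*2 / 7
v = 4*pi / 7
v = 4/7*pi m/s

4/7*pi m/s


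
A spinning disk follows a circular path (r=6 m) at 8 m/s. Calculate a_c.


Given: v = 8 m/s, r = 6 m
Using a_c = v^2 / r
a_c = 8^2 / 6
a_c = 64 / 6
a_c = 32/3 m/s^2

32/3 m/s^2


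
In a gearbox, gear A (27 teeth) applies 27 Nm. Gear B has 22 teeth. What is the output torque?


Given: N1 = 27, N2 = 22, T1 = 27 Nm
Using T2/T1 = N2/N1
T2 = T1 * N2 / N1
T2 = 27 * 22 / 27
T2 = 594 / 27
T2 = 22 Nm

22 Nm


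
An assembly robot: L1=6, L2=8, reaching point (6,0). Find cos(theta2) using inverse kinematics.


Given: L1 = 6, L2 = 8, target (x, y) = (6, 0)
Using cos(theta2) = (x^2 + y^2 - L1^2 - L2^2) / (2*L1*L2)
x^2 + y^2 = 6^2 + 0 = 36
L1^2 + L2^2 = 36 + 64 = 100
Numerator = 36 - 100 = -64
Denominator = 2*6*8 = 96
cos(theta2) = -64/96 = -2/3

-2/3


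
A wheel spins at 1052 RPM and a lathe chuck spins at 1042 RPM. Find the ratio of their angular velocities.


Given: RPM_A = 1052, RPM_B = 1042
omega = 2*pi*RPM/60, so omega_A/omega_B = RPM_A / RPM_B
omega_A/omega_B = 1052 / 1042
omega_A/omega_B = 526/521

526/521


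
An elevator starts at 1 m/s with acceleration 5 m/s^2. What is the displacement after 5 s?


Given: v0 = 1 m/s, a = 5 m/s^2, t = 5 s
Using s = v0*t + (1/2)*a*t^2
s = 1*5 + (1/2)*5*5^2
s = 5 + (1/2)*125
s = 5 + 125/2
s = 135/2

135/2 m


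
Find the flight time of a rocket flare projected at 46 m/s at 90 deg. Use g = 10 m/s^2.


Given: v0 = 46 m/s, theta = 90 deg, g = 10 m/s^2
sin(90) = 1
Using T = 2*v0*sin(theta) / g
T = 2*46*1 / 10
T = 92 / 10
T = 46/5 s

46/5 s


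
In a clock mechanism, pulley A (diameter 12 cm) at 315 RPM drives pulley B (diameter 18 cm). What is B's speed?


Given: D1 = 12 cm, w1 = 315 RPM, D2 = 18 cm
Using D1*w1 = D2*w2
w2 = D1*w1 / D2
w2 = 12*315 / 18
w2 = 3780 / 18
w2 = 210 RPM

210 RPM


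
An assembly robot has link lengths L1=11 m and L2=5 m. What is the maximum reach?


Given: L1 = 11 m, L2 = 5 m
For a 2-link planar arm, max reach = L1 + L2 (fully extended)
Max reach = 11 + 5
Max reach = 16 m

16 m


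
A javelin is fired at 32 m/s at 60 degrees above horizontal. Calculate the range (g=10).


Given: v0 = 32 m/s, theta = 60 deg, g = 10 m/s^2
sin(2*60) = sin(120) = sqrt(3)/2
Using R = v0^2 * sin(2*theta) / g
R = 32^2 * (sqrt(3)/2) / 10
R = 1024 * sqrt(3) / 20
R = 256/5*sqrt(3) m

256/5*sqrt(3) m


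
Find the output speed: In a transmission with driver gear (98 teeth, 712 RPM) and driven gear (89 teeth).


Given: N1 = 98 teeth, w1 = 712 RPM, N2 = 89 teeth
Using N1*w1 = N2*w2
w2 = N1*w1 / N2
w2 = 98*712 / 89
w2 = 69776 / 89
w2 = 784 RPM

784 RPM


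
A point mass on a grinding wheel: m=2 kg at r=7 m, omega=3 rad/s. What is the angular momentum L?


Given: m = 2 kg, r = 7 m, omega = 3 rad/s
For a point mass: I = m*r^2
I = 2*7^2 = 2*49 = 98
L = I*omega = 98*3
L = 294 kg*m^2/s

294 kg*m^2/s


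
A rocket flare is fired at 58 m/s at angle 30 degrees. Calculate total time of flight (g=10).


Given: v0 = 58 m/s, theta = 30 deg, g = 10 m/s^2
sin(30) = 1/2
Using T = 2*v0*sin(theta) / g
T = 2*58*1/2 / 10
T = 58 / 10
T = 29/5 s

29/5 s


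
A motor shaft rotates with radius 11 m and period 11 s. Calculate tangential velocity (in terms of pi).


Given: radius r = 11 m, period T = 11 s
Using v = 2*pi*r / T
v = 2*pi*11 / 11
v = 22*pi / 11
v = 2*pi m/s

2*pi m/s


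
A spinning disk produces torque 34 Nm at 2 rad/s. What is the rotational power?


Given: tau = 34 Nm, omega = 2 rad/s
Using P = tau * omega
P = 34 * 2
P = 68 W

68 W


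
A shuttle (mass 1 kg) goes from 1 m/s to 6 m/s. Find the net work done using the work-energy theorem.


Given: m = 1 kg, v0 = 1 m/s, v = 6 m/s
Using W = (1/2)*m*(v^2 - v0^2)
v^2 = 6^2 = 36
v0^2 = 1^2 = 1
v^2 - v0^2 = 36 - 1 = 35
W = (1/2)*1*35 = 35/2 J

35/2 J


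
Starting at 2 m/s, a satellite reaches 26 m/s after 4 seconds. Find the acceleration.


Given: initial velocity v0 = 2 m/s, final velocity v = 26 m/s, time t = 4 s
Using a = (v - v0) / t
a = (26 - 2) / 4
a = 24 / 4
a = 6 m/s^2

6 m/s^2


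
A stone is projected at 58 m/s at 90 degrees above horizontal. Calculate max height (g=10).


Given: v0 = 58 m/s, theta = 90 deg, g = 10 m/s^2
sin^2(90) = 1
Using H = v0^2 * sin^2(theta) / (2*g)
H = 58^2 * 1 / (2*10)
H = 3364 * 1 / 20
H = 3364 / 20
H = 841/5 m

841/5 m


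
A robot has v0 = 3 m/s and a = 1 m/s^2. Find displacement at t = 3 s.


Given: v0 = 3 m/s, a = 1 m/s^2, t = 3 s
Using s = v0*t + (1/2)*a*t^2
s = 3*3 + (1/2)*1*3^2
s = 9 + (1/2)*9
s = 9 + 9/2
s = 27/2

27/2 m


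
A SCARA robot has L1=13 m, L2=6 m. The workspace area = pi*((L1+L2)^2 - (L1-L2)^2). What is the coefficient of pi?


Given: L1 = 13, L2 = 6
(L1+L2)^2 = (19)^2 = 361
(L1-L2)^2 = (7)^2 = 49
Difference = 361 - 49 = 312
This equals 4*L1*L2 = 4*13*6 = 312
Workspace area = 312*pi

312


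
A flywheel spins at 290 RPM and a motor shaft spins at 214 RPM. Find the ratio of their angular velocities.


Given: RPM_A = 290, RPM_B = 214
omega = 2*pi*RPM/60, so omega_A/omega_B = RPM_A / RPM_B
omega_A/omega_B = 290 / 214
omega_A/omega_B = 145/107

145/107


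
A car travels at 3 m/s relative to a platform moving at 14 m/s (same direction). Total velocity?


Given: object velocity = 3 m/s, platform velocity = 14 m/s (same direction)
Using classical velocity addition: v_total = v_object + v_platform
v_total = 3 + 14
v_total = 17 m/s

17 m/s


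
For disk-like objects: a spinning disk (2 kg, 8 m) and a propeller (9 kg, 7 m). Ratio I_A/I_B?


Given: M1=2 kg, R1=8 m, M2=9 kg, R2=7 m
For a disk: I = (1/2)*M*R^2, so I_A/I_B = (M1*R1^2)/(M2*R2^2)
M1*R1^2 = 2*64 = 128
M2*R2^2 = 9*49 = 441
I_A/I_B = 128/441 = 128/441

128/441


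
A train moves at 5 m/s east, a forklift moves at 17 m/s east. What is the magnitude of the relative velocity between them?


Given: v_A = 5 m/s east, v_B = 17 m/s east
Both move in the same direction; relative speed = |v_A - v_B|
|5 - 17| = |-12|
= 12 m/s

12 m/s


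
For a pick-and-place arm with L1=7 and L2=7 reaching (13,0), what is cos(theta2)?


Given: L1 = 7, L2 = 7, target (x, y) = (13, 0)
Using cos(theta2) = (x^2 + y^2 - L1^2 - L2^2) / (2*L1*L2)
x^2 + y^2 = 13^2 + 0 = 169
L1^2 + L2^2 = 49 + 49 = 98
Numerator = 169 - 98 = 71
Denominator = 2*7*7 = 98
cos(theta2) = 71/98 = 71/98

71/98


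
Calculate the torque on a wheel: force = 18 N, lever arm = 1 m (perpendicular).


Given: F = 18 N, r = 1 m, angle = 90 deg (perpendicular)
Using tau = F * r * sin(90)
sin(90) = 1
tau = 18 * 1 * 1
tau = 18 Nm

18 Nm


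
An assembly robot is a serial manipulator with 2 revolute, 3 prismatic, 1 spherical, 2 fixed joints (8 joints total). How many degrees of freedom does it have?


Given: serial robot with 2 revolute, 3 prismatic, 1 spherical, 2 fixed joints
DOF contribution per joint type: revolute=1, prismatic=1, spherical=3, fixed=0
DOF = 2*1 + 3*1 + 1*3 + 2*0
DOF = 8

8


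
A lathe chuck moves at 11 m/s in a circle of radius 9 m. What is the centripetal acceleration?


Given: v = 11 m/s, r = 9 m
Using a_c = v^2 / r
a_c = 11^2 / 9
a_c = 121 / 9
a_c = 121/9 m/s^2

121/9 m/s^2


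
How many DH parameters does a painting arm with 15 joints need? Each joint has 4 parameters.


Given: 15 joints, 4 DH parameters per joint (d, theta, a, alpha)
Total DH parameters = number_of_joints * 4
Total = 15 * 4
Total = 60

60


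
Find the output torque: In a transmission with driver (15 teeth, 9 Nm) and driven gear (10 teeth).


Given: N1 = 15, N2 = 10, T1 = 9 Nm
Using T2/T1 = N2/N1
T2 = T1 * N2 / N1
T2 = 9 * 10 / 15
T2 = 90 / 15
T2 = 6 Nm

6 Nm


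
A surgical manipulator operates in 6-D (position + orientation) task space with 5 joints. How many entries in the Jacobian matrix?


Given: task space dimension = 6, joints = 5
Jacobian is a 6 x 5 matrix
Total entries = rows * columns
Total = 6 * 5
Total = 30

30


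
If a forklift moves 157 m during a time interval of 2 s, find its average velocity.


Given: distance d = 157 m, time t = 2 s
Using v = d / t
v = 157 / 2
v = 157/2 m/s

157/2 m/s


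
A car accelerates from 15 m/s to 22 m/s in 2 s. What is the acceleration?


Given: initial velocity v0 = 15 m/s, final velocity v = 22 m/s, time t = 2 s
Using a = (v - v0) / t
a = (22 - 15) / 2
a = 7 / 2
a = 7/2 m/s^2

7/2 m/s^2


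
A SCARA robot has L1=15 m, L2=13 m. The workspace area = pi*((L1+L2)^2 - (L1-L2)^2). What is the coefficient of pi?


Given: L1 = 15, L2 = 13
(L1+L2)^2 = (28)^2 = 784
(L1-L2)^2 = (2)^2 = 4
Difference = 784 - 4 = 780
This equals 4*L1*L2 = 4*15*13 = 780
Workspace area = 780*pi

780


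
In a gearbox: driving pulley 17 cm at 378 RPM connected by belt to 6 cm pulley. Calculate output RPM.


Given: D1 = 17 cm, w1 = 378 RPM, D2 = 6 cm
Using D1*w1 = D2*w2
w2 = D1*w1 / D2
w2 = 17*378 / 6
w2 = 6426 / 6
w2 = 1071 RPM

1071 RPM


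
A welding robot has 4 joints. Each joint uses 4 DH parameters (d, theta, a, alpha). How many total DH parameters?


Given: 4 joints, 4 DH parameters per joint (d, theta, a, alpha)
Total DH parameters = number_of_joints * 4
Total = 4 * 4
Total = 16

16


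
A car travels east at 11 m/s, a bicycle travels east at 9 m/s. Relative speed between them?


Given: v_A = 11 m/s east, v_B = 9 m/s east
Both move in the same direction; relative speed = |v_A - v_B|
|11 - 9| = |2|
= 2 m/s

2 m/s


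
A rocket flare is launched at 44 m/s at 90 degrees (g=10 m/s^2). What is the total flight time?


Given: v0 = 44 m/s, theta = 90 deg, g = 10 m/s^2
sin(90) = 1
Using T = 2*v0*sin(theta) / g
T = 2*44*1 / 10
T = 88 / 10
T = 44/5 s

44/5 s


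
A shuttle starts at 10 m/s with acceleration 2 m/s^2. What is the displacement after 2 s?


Given: v0 = 10 m/s, a = 2 m/s^2, t = 2 s
Using s = v0*t + (1/2)*a*t^2
s = 10*2 + (1/2)*2*2^2
s = 20 + (1/2)*8
s = 20 + 4
s = 24

24 m


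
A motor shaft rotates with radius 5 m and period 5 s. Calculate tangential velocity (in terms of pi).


Given: radius r = 5 m, period T = 5 s
Using v = 2*pi*r / T
v = 2*pi*5 / 5
v = 10*pi / 5
v = 2*pi m/s

2*pi m/s


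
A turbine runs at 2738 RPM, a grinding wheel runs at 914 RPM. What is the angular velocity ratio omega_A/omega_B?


Given: RPM_A = 2738, RPM_B = 914
omega = 2*pi*RPM/60, so omega_A/omega_B = RPM_A / RPM_B
omega_A/omega_B = 2738 / 914
omega_A/omega_B = 1369/457

1369/457


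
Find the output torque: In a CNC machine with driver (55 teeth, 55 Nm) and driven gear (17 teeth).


Given: N1 = 55, N2 = 17, T1 = 55 Nm
Using T2/T1 = N2/N1
T2 = T1 * N2 / N1
T2 = 55 * 17 / 55
T2 = 935 / 55
T2 = 17 Nm

17 Nm


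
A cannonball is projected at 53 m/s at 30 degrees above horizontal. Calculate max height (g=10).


Given: v0 = 53 m/s, theta = 30 deg, g = 10 m/s^2
sin^2(30) = 1/4
Using H = v0^2 * sin^2(theta) / (2*g)
H = 53^2 * 1/4 / (2*10)
H = 2809 * 1/4 / 20
H = 2809/4 / 20
H = 2809/80 m

2809/80 m


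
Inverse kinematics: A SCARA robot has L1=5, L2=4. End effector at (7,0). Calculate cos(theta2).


Given: L1 = 5, L2 = 4, target (x, y) = (7, 0)
Using cos(theta2) = (x^2 + y^2 - L1^2 - L2^2) / (2*L1*L2)
x^2 + y^2 = 7^2 + 0 = 49
L1^2 + L2^2 = 25 + 16 = 41
Numerator = 49 - 41 = 8
Denominator = 2*5*4 = 40
cos(theta2) = 8/40 = 1/5

1/5


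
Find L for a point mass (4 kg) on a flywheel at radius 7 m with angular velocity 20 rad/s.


Given: m = 4 kg, r = 7 m, omega = 20 rad/s
For a point mass: I = m*r^2
I = 4*7^2 = 4*49 = 196
L = I*omega = 196*20
L = 3920 kg*m^2/s

3920 kg*m^2/s


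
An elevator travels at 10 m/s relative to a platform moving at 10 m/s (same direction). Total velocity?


Given: object velocity = 10 m/s, platform velocity = 10 m/s (same direction)
Using classical velocity addition: v_total = v_object + v_platform
v_total = 10 + 10
v_total = 20 m/s

20 m/s


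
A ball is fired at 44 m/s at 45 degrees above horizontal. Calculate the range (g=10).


Given: v0 = 44 m/s, theta = 45 deg, g = 10 m/s^2
sin(2*45) = sin(90) = 1
Using R = v0^2 * sin(2*theta) / g
R = 44^2 * 1 / 10
R = 1936 / 10
R = 968/5 m

968/5 m


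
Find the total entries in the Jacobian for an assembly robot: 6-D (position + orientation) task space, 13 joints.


Given: task space dimension = 6, joints = 13
Jacobian is a 6 x 13 matrix
Total entries = rows * columns
Total = 6 * 13
Total = 78

78


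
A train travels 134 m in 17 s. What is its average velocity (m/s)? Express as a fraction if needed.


Given: distance d = 134 m, time t = 17 s
Using v = d / t
v = 134 / 17
v = 134/17 m/s

134/17 m/s


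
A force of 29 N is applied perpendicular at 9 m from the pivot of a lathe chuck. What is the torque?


Given: F = 29 N, r = 9 m, angle = 90 deg (perpendicular)
Using tau = F * r * sin(90)
sin(90) = 1
tau = 29 * 9 * 1
tau = 261 Nm

261 Nm


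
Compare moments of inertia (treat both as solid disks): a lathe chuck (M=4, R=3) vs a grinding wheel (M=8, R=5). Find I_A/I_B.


Given: M1=4 kg, R1=3 m, M2=8 kg, R2=5 m
For a disk: I = (1/2)*M*R^2, so I_A/I_B = (M1*R1^2)/(M2*R2^2)
M1*R1^2 = 4*9 = 36
M2*R2^2 = 8*25 = 200
I_A/I_B = 36/200 = 9/50

9/50


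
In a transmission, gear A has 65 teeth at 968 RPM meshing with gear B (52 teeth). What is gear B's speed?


Given: N1 = 65 teeth, w1 = 968 RPM, N2 = 52 teeth
Using N1*w1 = N2*w2
w2 = N1*w1 / N2
w2 = 65*968 / 52
w2 = 62920 / 52
w2 = 1210 RPM

1210 RPM


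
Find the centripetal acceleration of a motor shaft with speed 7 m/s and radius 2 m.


Given: v = 7 m/s, r = 2 m
Using a_c = v^2 / r
a_c = 7^2 / 2
a_c = 49 / 2
a_c = 49/2 m/s^2

49/2 m/s^2


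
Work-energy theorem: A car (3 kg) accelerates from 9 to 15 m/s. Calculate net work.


Given: m = 3 kg, v0 = 9 m/s, v = 15 m/s
Using W = (1/2)*m*(v^2 - v0^2)
v^2 = 15^2 = 225
v0^2 = 9^2 = 81
v^2 - v0^2 = 225 - 81 = 144
W = (1/2)*3*144 = 216 J

216 J


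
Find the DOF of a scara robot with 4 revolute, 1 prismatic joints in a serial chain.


Given: serial robot with 4 revolute, 1 prismatic joints
DOF contribution per joint type: revolute=1, prismatic=1, spherical=3, fixed=0
DOF = 4*1 + 1*1
DOF = 5

5


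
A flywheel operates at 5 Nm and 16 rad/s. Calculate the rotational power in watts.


Given: tau = 5 Nm, omega = 16 rad/s
Using P = tau * omega
P = 5 * 16
P = 80 W

80 W


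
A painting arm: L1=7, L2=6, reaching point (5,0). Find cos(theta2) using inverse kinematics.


Given: L1 = 7, L2 = 6, target (x, y) = (5, 0)
Using cos(theta2) = (x^2 + y^2 - L1^2 - L2^2) / (2*L1*L2)
x^2 + y^2 = 5^2 + 0 = 25
L1^2 + L2^2 = 49 + 36 = 85
Numerator = 25 - 85 = -60
Denominator = 2*7*6 = 84
cos(theta2) = -60/84 = -5/7

-5/7


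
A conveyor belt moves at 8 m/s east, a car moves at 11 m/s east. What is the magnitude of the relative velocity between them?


Given: v_A = 8 m/s east, v_B = 11 m/s east
Both move in the same direction; relative speed = |v_A - v_B|
|8 - 11| = |-3|
= 3 m/s

3 m/s


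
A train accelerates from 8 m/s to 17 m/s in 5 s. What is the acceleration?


Given: initial velocity v0 = 8 m/s, final velocity v = 17 m/s, time t = 5 s
Using a = (v - v0) / t
a = (17 - 8) / 5
a = 9 / 5
a = 9/5 m/s^2

9/5 m/s^2


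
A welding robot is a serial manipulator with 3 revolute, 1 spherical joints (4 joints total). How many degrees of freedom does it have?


Given: serial robot with 3 revolute, 1 spherical joints
DOF contribution per joint type: revolute=1, prismatic=1, spherical=3, fixed=0
DOF = 3*1 + 1*3
DOF = 6

6


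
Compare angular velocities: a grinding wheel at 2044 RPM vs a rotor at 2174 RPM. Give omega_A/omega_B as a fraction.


Given: RPM_A = 2044, RPM_B = 2174
omega = 2*pi*RPM/60, so omega_A/omega_B = RPM_A / RPM_B
omega_A/omega_B = 2044 / 2174
omega_A/omega_B = 1022/1087

1022/1087


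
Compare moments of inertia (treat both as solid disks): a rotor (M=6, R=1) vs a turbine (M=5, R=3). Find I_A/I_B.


Given: M1=6 kg, R1=1 m, M2=5 kg, R2=3 m
For a disk: I = (1/2)*M*R^2, so I_A/I_B = (M1*R1^2)/(M2*R2^2)
M1*R1^2 = 6*1 = 6
M2*R2^2 = 5*9 = 45
I_A/I_B = 6/45 = 2/15

2/15


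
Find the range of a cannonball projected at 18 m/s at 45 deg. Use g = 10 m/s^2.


Given: v0 = 18 m/s, theta = 45 deg, g = 10 m/s^2
sin(2*45) = sin(90) = 1
Using R = v0^2 * sin(2*theta) / g
R = 18^2 * 1 / 10
R = 324 / 10
R = 162/5 m

162/5 m


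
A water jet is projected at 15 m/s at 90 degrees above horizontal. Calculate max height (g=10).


Given: v0 = 15 m/s, theta = 90 deg, g = 10 m/s^2
sin^2(90) = 1
Using H = v0^2 * sin^2(theta) / (2*g)
H = 15^2 * 1 / (2*10)
H = 225 * 1 / 20
H = 225 / 20
H = 45/4 m

45/4 m


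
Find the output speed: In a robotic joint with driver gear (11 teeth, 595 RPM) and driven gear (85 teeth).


Given: N1 = 11 teeth, w1 = 595 RPM, N2 = 85 teeth
Using N1*w1 = N2*w2
w2 = N1*w1 / N2
w2 = 11*595 / 85
w2 = 6545 / 85
w2 = 77 RPM

77 RPM


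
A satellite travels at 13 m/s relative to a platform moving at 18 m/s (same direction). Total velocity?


Given: object velocity = 13 m/s, platform velocity = 18 m/s (same direction)
Using classical velocity addition: v_total = v_object + v_platform
v_total = 13 + 18
v_total = 31 m/s

31 m/s


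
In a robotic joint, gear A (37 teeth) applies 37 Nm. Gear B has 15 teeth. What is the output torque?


Given: N1 = 37, N2 = 15, T1 = 37 Nm
Using T2/T1 = N2/N1
T2 = T1 * N2 / N1
T2 = 37 * 15 / 37
T2 = 555 / 37
T2 = 15 Nm

15 Nm


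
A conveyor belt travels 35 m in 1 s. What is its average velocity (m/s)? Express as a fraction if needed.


Given: distance d = 35 m, time t = 1 s
Using v = d / t
v = 35 / 1
v = 35 m/s

35 m/s


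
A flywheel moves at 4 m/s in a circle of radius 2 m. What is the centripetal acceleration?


Given: v = 4 m/s, r = 2 m
Using a_c = v^2 / r
a_c = 4^2 / 2
a_c = 16 / 2
a_c = 8 m/s^2

8 m/s^2


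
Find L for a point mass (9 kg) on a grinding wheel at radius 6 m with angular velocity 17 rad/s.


Given: m = 9 kg, r = 6 m, omega = 17 rad/s
For a point mass: I = m*r^2
I = 9*6^2 = 9*36 = 324
L = I*omega = 324*17
L = 5508 kg*m^2/s

5508 kg*m^2/s


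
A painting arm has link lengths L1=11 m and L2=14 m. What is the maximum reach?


Given: L1 = 11 m, L2 = 14 m
For a 2-link planar arm, max reach = L1 + L2 (fully extended)
Max reach = 11 + 14
Max reach = 25 m

25 m


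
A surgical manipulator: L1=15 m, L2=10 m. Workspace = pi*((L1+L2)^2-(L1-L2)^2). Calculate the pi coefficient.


Given: L1 = 15, L2 = 10
(L1+L2)^2 = (25)^2 = 625
(L1-L2)^2 = (5)^2 = 25
Difference = 625 - 25 = 600
This equals 4*L1*L2 = 4*15*10 = 600
Workspace area = 600*pi

600


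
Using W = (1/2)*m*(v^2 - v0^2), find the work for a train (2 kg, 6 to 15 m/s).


Given: m = 2 kg, v0 = 6 m/s, v = 15 m/s
Using W = (1/2)*m*(v^2 - v0^2)
v^2 = 15^2 = 225
v0^2 = 6^2 = 36
v^2 - v0^2 = 225 - 36 = 189
W = (1/2)*2*189 = 189 J

189 J


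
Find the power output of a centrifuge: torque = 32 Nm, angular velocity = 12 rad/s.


Given: tau = 32 Nm, omega = 12 rad/s
Using P = tau * omega
P = 32 * 12
P = 384 W

384 W


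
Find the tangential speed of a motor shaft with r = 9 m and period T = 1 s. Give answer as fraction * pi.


Given: radius r = 9 m, period T = 1 s
Using v = 2*pi*r / T
v = 2*pi*9 / 1
v = 18*pi / 1
v = 18*pi m/s

18*pi m/s


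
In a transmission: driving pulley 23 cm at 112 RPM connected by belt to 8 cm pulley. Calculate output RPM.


Given: D1 = 23 cm, w1 = 112 RPM, D2 = 8 cm
Using D1*w1 = D2*w2
w2 = D1*w1 / D2
w2 = 23*112 / 8
w2 = 2576 / 8
w2 = 322 RPM

322 RPM


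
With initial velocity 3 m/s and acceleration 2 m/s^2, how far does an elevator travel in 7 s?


Given: v0 = 3 m/s, a = 2 m/s^2, t = 7 s
Using s = v0*t + (1/2)*a*t^2
s = 3*7 + (1/2)*2*7^2
s = 21 + (1/2)*98
s = 21 + 49
s = 70

70 m


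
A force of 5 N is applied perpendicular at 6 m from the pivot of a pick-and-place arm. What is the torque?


Given: F = 5 N, r = 6 m, angle = 90 deg (perpendicular)
Using tau = F * r * sin(90)
sin(90) = 1
tau = 5 * 6 * 1
tau = 30 Nm

30 Nm


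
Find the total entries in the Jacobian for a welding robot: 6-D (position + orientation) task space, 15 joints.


Given: task space dimension = 6, joints = 15
Jacobian is a 6 x 15 matrix
Total entries = rows * columns
Total = 6 * 15
Total = 90

90


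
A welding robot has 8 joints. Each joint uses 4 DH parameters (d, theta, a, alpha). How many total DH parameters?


Given: 8 joints, 4 DH parameters per joint (d, theta, a, alpha)
Total DH parameters = number_of_joints * 4
Total = 8 * 4
Total = 32

32


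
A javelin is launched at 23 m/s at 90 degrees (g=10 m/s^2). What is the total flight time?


Given: v0 = 23 m/s, theta = 90 deg, g = 10 m/s^2
sin(90) = 1
Using T = 2*v0*sin(theta) / g
T = 2*23*1 / 10
T = 46 / 10
T = 23/5 s

23/5 s


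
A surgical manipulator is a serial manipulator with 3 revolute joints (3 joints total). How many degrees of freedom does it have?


Given: serial robot with 3 revolute joints
DOF contribution per joint type: revolute=1, prismatic=1, spherical=3, fixed=0
DOF = 3*1
DOF = 3

3


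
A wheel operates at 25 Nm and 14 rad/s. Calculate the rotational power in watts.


Given: tau = 25 Nm, omega = 14 rad/s
Using P = tau * omega
P = 25 * 14
P = 350 W

350 W


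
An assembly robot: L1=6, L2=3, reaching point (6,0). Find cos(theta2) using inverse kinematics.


Given: L1 = 6, L2 = 3, target (x, y) = (6, 0)
Using cos(theta2) = (x^2 + y^2 - L1^2 - L2^2) / (2*L1*L2)
x^2 + y^2 = 6^2 + 0 = 36
L1^2 + L2^2 = 36 + 9 = 45
Numerator = 36 - 45 = -9
Denominator = 2*6*3 = 36
cos(theta2) = -9/36 = -1/4

-1/4


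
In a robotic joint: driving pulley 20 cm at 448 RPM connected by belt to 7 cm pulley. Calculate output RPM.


Given: D1 = 20 cm, w1 = 448 RPM, D2 = 7 cm
Using D1*w1 = D2*w2
w2 = D1*w1 / D2
w2 = 20*448 / 7
w2 = 8960 / 7
w2 = 1280 RPM

1280 RPM


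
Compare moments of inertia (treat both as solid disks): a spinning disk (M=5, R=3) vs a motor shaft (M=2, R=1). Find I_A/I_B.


Given: M1=5 kg, R1=3 m, M2=2 kg, R2=1 m
For a disk: I = (1/2)*M*R^2, so I_A/I_B = (M1*R1^2)/(M2*R2^2)
M1*R1^2 = 5*9 = 45
M2*R2^2 = 2*1 = 2
I_A/I_B = 45/2 = 45/2

45/2


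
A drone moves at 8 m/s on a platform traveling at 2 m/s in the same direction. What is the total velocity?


Given: object velocity = 8 m/s, platform velocity = 2 m/s (same direction)
Using classical velocity addition: v_total = v_object + v_platform
v_total = 8 + 2
v_total = 10 m/s

10 m/s


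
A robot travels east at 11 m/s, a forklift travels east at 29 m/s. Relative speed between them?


Given: v_A = 11 m/s east, v_B = 29 m/s east
Both move in the same direction; relative speed = |v_A - v_B|
|11 - 29| = |-18|
= 18 m/s

18 m/s


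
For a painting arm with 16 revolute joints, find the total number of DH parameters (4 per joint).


Given: 16 joints, 4 DH parameters per joint (d, theta, a, alpha)
Total DH parameters = number_of_joints * 4
Total = 16 * 4
Total = 64

64


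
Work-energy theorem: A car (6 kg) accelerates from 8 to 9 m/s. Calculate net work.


Given: m = 6 kg, v0 = 8 m/s, v = 9 m/s
Using W = (1/2)*m*(v^2 - v0^2)
v^2 = 9^2 = 81
v0^2 = 8^2 = 64
v^2 - v0^2 = 81 - 64 = 17
W = (1/2)*6*17 = 51 J

51 J


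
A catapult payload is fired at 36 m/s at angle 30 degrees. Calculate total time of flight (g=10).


Given: v0 = 36 m/s, theta = 30 deg, g = 10 m/s^2
sin(30) = 1/2
Using T = 2*v0*sin(theta) / g
T = 2*36*1/2 / 10
T = 36 / 10
T = 18/5 s

18/5 s


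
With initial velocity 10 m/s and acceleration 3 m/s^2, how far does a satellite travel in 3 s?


Given: v0 = 10 m/s, a = 3 m/s^2, t = 3 s
Using s = v0*t + (1/2)*a*t^2
s = 10*3 + (1/2)*3*3^2
s = 30 + (1/2)*27
s = 30 + 27/2
s = 87/2

87/2 m


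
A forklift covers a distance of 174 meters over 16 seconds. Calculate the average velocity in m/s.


Given: distance d = 174 m, time t = 16 s
Using v = d / t
v = 174 / 16
v = 87/8 m/s

87/8 m/s


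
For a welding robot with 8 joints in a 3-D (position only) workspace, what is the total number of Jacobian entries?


Given: task space dimension = 3, joints = 8
Jacobian is a 3 x 8 matrix
Total entries = rows * columns
Total = 3 * 8
Total = 24

24


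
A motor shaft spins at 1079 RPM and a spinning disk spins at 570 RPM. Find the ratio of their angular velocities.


Given: RPM_A = 1079, RPM_B = 570
omega = 2*pi*RPM/60, so omega_A/omega_B = RPM_A / RPM_B
omega_A/omega_B = 1079 / 570
omega_A/omega_B = 1079/570

1079/570


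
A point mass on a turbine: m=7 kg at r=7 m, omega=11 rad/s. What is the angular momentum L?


Given: m = 7 kg, r = 7 m, omega = 11 rad/s
For a point mass: I = m*r^2
I = 7*7^2 = 7*49 = 343
L = I*omega = 343*11
L = 3773 kg*m^2/s

3773 kg*m^2/s


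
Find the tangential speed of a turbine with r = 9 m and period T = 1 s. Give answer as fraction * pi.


Given: radius r = 9 m, period T = 1 s
Using v = 2*pi*r / T
v = 2*pi*9 / 1
v = 18*pi / 1
v = 18*pi m/s

18*pi m/s


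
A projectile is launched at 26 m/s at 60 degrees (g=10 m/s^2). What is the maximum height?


Given: v0 = 26 m/s, theta = 60 deg, g = 10 m/s^2
sin^2(60) = 3/4
Using H = v0^2 * sin^2(theta) / (2*g)
H = 26^2 * 3/4 / (2*10)
H = 676 * 3/4 / 20
H = 507 / 20
H = 507/20 m

507/20 m


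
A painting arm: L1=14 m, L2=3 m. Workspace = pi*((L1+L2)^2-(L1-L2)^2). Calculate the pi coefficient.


Given: L1 = 14, L2 = 3
(L1+L2)^2 = (17)^2 = 289
(L1-L2)^2 = (11)^2 = 121
Difference = 289 - 121 = 168
This equals 4*L1*L2 = 4*14*3 = 168
Workspace area = 168*pi

168


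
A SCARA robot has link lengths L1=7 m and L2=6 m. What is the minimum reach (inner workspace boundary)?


Given: L1 = 7 m, L2 = 6 m
For a 2-link planar arm, min reach = |L1 - L2| (second link folded back)
Min reach = |7 - 6|
Min reach = 1 m

1 m


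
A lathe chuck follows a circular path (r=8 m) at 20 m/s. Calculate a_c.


Given: v = 20 m/s, r = 8 m
Using a_c = v^2 / r
a_c = 20^2 / 8
a_c = 400 / 8
a_c = 50 m/s^2

50 m/s^2


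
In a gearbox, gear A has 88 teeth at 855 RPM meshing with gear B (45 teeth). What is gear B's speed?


Given: N1 = 88 teeth, w1 = 855 RPM, N2 = 45 teeth
Using N1*w1 = N2*w2
w2 = N1*w1 / N2
w2 = 88*855 / 45
w2 = 75240 / 45
w2 = 1672 RPM

1672 RPM


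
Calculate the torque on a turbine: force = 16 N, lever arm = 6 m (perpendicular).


Given: F = 16 N, r = 6 m, angle = 90 deg (perpendicular)
Using tau = F * r * sin(90)
sin(90) = 1
tau = 16 * 6 * 1
tau = 96 Nm

96 Nm


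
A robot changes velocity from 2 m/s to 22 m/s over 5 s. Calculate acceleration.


Given: initial velocity v0 = 2 m/s, final velocity v = 22 m/s, time t = 5 s
Using a = (v - v0) / t
a = (22 - 2) / 5
a = 20 / 5
a = 4 m/s^2

4 m/s^2


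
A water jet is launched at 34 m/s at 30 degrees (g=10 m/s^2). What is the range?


Given: v0 = 34 m/s, theta = 30 deg, g = 10 m/s^2
sin(2*30) = sin(60) = sqrt(3)/2
Using R = v0^2 * sin(2*theta) / g
R = 34^2 * (sqrt(3)/2) / 10
R = 1156 * sqrt(3) / 20
R = 289/5*sqrt(3) m

289/5*sqrt(3) m


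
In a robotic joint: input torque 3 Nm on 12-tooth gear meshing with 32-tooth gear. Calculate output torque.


Given: N1 = 12, N2 = 32, T1 = 3 Nm
Using T2/T1 = N2/N1
T2 = T1 * N2 / N1
T2 = 3 * 32 / 12
T2 = 96 / 12
T2 = 8 Nm

8 Nm


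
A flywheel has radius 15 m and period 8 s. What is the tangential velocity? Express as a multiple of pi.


Given: radius r = 15 m, period T = 8 s
Using v = 2*pi*r / T
v = 2*pi*15 / 8
v = 30*pi / 8
v = 15/4*pi m/s

15/4*pi m/s


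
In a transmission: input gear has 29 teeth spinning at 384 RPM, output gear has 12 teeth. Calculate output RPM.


Given: N1 = 29 teeth, w1 = 384 RPM, N2 = 12 teeth
Using N1*w1 = N2*w2
w2 = N1*w1 / N2
w2 = 29*384 / 12
w2 = 11136 / 12
w2 = 928 RPM

928 RPM


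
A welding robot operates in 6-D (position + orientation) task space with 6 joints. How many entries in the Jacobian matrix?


Given: task space dimension = 6, joints = 6
Jacobian is a 6 x 6 matrix
Total entries = rows * columns
Total = 6 * 6
Total = 36

36


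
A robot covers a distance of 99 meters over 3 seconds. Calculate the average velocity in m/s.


Given: distance d = 99 m, time t = 3 s
Using v = d / t
v = 99 / 3
v = 33 m/s

33 m/s


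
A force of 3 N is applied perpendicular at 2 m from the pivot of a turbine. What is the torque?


Given: F = 3 N, r = 2 m, angle = 90 deg (perpendicular)
Using tau = F * r * sin(90)
sin(90) = 1
tau = 3 * 2 * 1
tau = 6 Nm

6 Nm


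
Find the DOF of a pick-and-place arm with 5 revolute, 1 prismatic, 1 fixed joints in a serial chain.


Given: serial robot with 5 revolute, 1 prismatic, 1 fixed joints
DOF contribution per joint type: revolute=1, prismatic=1, spherical=3, fixed=0
DOF = 5*1 + 1*1 + 1*0
DOF = 6

6


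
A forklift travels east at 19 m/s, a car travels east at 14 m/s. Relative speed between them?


Given: v_A = 19 m/s east, v_B = 14 m/s east
Both move in the same direction; relative speed = |v_A - v_B|
|19 - 14| = |5|
= 5 m/s

5 m/s


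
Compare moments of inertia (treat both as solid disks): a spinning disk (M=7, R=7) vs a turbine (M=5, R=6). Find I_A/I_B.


Given: M1=7 kg, R1=7 m, M2=5 kg, R2=6 m
For a disk: I = (1/2)*M*R^2, so I_A/I_B = (M1*R1^2)/(M2*R2^2)
M1*R1^2 = 7*49 = 343
M2*R2^2 = 5*36 = 180
I_A/I_B = 343/180 = 343/180

343/180


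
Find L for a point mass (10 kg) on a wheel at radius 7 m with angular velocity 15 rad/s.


Given: m = 10 kg, r = 7 m, omega = 15 rad/s
For a point mass: I = m*r^2
I = 10*7^2 = 10*49 = 490
L = I*omega = 490*15
L = 7350 kg*m^2/s

7350 kg*m^2/s


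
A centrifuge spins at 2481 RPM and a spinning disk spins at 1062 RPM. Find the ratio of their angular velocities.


Given: RPM_A = 2481, RPM_B = 1062
omega = 2*pi*RPM/60, so omega_A/omega_B = RPM_A / RPM_B
omega_A/omega_B = 2481 / 1062
omega_A/omega_B = 827/354

827/354
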